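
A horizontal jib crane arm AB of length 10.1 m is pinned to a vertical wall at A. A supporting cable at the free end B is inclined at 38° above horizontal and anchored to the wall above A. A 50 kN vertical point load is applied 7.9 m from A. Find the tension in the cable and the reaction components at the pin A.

T = 63.52 kN, A_x = 50.06 kN, A_y = 10.89 kN

ΣM about A: T·sin38°·10.1 − 50·7.9 = 0 → T = 395/(10.1·0.615661) = 63.5235 ≈ 63.52 kN.
ΣF_x = 0: A_x − T·cos38° = 0 → A_x = 63.5235 × 0.788011 = 50.06 kN.
ΣF_y = 0: A_y + T·sin38° − 50 = 0 → A_y = 50 − 63.5235 × 0.615661 = 10.89 kN.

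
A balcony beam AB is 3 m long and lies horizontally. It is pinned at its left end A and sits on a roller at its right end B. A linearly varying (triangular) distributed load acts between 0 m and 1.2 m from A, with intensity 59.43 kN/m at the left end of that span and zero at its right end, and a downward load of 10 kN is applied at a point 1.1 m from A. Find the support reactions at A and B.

A_x = 0, A_y = 37.24 kN, B_y = 8.421 kN

Resultant of the triangular load: ½ × 59.43 × 1.2 = 35.658 kN, acting at 0.4 m from A (one-third of the span from the peak).
Taking moments about A: B_y·3 − (½·59.43·1.2)·0.4 − 10·1.1 = 0 → B_y = 25.2632/3 = 8.42107 ≈ 8.421 kN.
ΣF_y = 0: A_y + 8.42107 − ½·59.43·1.2 − 10 = 0 → A_y = 37.24 kN.
ΣF_x = 0: no horizontal applied forces, so A_x = 0.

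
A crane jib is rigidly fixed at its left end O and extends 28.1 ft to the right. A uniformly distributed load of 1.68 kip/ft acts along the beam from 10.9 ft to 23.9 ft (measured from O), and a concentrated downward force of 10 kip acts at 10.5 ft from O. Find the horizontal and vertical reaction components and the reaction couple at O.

Resultant of the distributed load: 1.68 × 13 = 21.84 kip at 17.4 ft from O.
ΣF_x = 0: O_x = 0.
ΣF_y = 0: O_y − 1.68·13 − 10 = 0 → O_y = 31.84 kip.
ΣM about O: M_O − (1.68·13)·17.4 − 10·10.5 = 0 → M_O = 485.0 kip·ft.

O_x = 0, O_y = 31.84 kip, M_O = 485.0 kip·ft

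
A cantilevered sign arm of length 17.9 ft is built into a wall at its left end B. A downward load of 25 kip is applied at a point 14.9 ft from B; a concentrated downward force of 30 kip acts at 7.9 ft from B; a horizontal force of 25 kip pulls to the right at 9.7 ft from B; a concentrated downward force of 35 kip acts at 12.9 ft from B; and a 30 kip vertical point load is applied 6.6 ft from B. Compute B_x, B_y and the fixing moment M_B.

ΣF_x = 0: B_x + 25 = 0 → B_x = -25.00 kip.
ΣF_y = 0: B_y − 25 − 30 − 35 − 30 = 0 → B_y = 120.0 kip.
ΣM about B: M_B − 25·14.9 − 30·7.9 − 35·12.9 − 30·6.6 = 0 → M_B = 1259 kip·ft.

B_x = -25.00 kip, B_y = 120.0 kip, M_B = 1259 kip·ft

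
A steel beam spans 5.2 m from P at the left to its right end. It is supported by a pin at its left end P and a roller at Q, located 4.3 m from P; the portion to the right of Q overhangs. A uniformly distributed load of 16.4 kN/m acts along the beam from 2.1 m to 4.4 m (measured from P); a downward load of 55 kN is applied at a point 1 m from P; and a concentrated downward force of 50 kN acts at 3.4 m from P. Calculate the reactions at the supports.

Resultant of the distributed load: 16.4 × 2.3 = 37.72 kN at 3.25 m from P.
ΣM about P: Q_y·4.3 − (16.4·2.3)·3.25 − 55·1 − 50·3.4 = 0 → Q_y = 347.59/4.3 = 80.8349 ≈ 80.83 kN.
ΣF_y = 0: P_y + 80.8349 − 16.4·2.3 − 55 − 50 = 0 → P_y = 61.89 kN.
ΣF_x = 0: no horizontal applied forces, so P_x = 0.

P_x = 0, P_y = 61.89 kN, Q_y = 80.83 kN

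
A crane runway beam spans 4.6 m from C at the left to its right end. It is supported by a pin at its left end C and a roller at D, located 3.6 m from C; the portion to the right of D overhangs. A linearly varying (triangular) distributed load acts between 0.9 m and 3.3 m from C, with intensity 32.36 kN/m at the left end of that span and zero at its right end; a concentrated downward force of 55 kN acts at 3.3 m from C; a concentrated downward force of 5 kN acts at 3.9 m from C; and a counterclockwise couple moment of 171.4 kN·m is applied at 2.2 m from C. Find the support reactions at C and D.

C_x = 0, C_y = 72.27 kN, D_y = 26.56 kN

Resultant of the triangular load: ½ × 32.36 × 2.4 = 38.832 kN, acting at 1.7 m from C (one-third of the span from the peak).
ΣM about C: D_y·3.6 − (½·32.36·2.4)·1.7 − 55·3.3 − 5·3.9 + 171.4 = 0 → D_y = 95.6144/3.6 = 26.5596 ≈ 26.56 kN.
ΣF_y = 0: C_y + 26.5596 − ½·32.36·2.4 − 55 − 5 = 0 → C_y = 72.27 kN.
ΣF_x = 0: no horizontal applied forces, so C_x = 0.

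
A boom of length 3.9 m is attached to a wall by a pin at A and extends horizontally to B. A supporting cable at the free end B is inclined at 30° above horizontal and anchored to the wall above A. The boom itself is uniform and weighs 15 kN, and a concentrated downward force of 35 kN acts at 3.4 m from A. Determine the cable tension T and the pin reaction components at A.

ΣM about A: T·sin30°·3.9 − 15·1.95 − 35·3.4 = 0 → T = 148.25/(3.9·0.5) = 76.0256 ≈ 76.03 kN.
ΣF_x = 0: A_x − T·cos30° = 0 → A_x = 76.0256 × 0.866025 = 65.84 kN.
ΣF_y = 0: A_y + T·sin30° − 15 − 35 = 0 → A_y = 50 − 76.0256 × 0.5 = 11.99 kN.

T = 76.03 kN, A_x = 65.84 kN, A_y = 11.99 kN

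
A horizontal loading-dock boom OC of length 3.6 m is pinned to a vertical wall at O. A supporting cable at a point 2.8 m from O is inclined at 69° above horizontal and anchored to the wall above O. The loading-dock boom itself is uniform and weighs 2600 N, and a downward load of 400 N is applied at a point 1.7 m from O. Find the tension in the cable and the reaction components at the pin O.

T = 2050 N, O_x = 734.8 N, O_y = 1086 N

ΣM about O: T·sin69°·2.8 − 2600·1.8 − 400·1.7 = 0 → T = 5360/(2.8·0.93358) = 2050.48 ≈ 2050 N.
ΣF_x = 0: O_x − T·cos69° = 0 → O_x = 2050.48 × 0.358368 = 734.8 N.
ΣF_y = 0: O_y + T·sin69° − 2600 − 400 = 0 → O_y = 3000 − 2050.48 × 0.93358 = 1086 N.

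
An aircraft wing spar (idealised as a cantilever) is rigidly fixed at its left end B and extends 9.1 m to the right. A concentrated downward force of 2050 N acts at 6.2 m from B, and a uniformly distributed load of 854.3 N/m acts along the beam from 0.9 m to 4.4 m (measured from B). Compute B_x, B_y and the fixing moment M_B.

B_x = 0, B_y = 5040 N, M_B = 20630 N·m

Resultant of the distributed load: 854.3 × 3.5 = 2990.05 N at 2.65 m from B.
ΣF_x = 0: B_x = 0.
ΣF_y = 0: B_y − 2050 − 854.3·3.5 = 0 → B_y = 5040 N.
ΣM about B: M_B − 2050·6.2 − (854.3·3.5)·2.65 = 0 → M_B = 20630 N·m.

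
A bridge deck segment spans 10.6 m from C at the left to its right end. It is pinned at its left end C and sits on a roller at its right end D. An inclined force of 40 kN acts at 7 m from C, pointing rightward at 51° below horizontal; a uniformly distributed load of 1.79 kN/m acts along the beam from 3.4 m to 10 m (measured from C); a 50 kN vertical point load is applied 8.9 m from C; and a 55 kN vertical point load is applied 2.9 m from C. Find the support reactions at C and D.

C_x = -25.17 kN, C_y = 62.88 kN, D_y = 85.02 kN

Resultant of the distributed load: 1.79 × 6.6 = 11.814 kN at 6.7 m from C.
Moments about C: D_y·10.6 − 40·sin51°·7 − (1.79·6.6)·6.7 − 50·8.9 − 55·2.9 = 0 → D_y = 901.255/10.6 = 85.0241 ≈ 85.02 kN.
ΣF_y = 0: C_y + 85.0241 − 40·sin51° − 1.79·6.6 − 50 − 55 = 0 → C_y = 62.88 kN.
ΣF_x = 0: C_x + 40·cos51° = 0 → C_x = -25.17 kN.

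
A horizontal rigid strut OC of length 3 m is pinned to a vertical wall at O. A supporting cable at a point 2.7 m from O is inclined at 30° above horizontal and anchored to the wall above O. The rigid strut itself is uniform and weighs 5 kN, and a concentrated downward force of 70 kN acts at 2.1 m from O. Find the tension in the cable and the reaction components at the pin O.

ΣM about O: T·sin30°·2.7 − 5·1.5 − 70·2.1 = 0 → T = 154.5/(2.7·0.5) = 114.444 ≈ 114.4 kN.
ΣF_x = 0: O_x − T·cos30° = 0 → O_x = 114.444 × 0.866025 = 99.11 kN.
ΣF_y = 0: O_y + T·sin30° − 5 − 70 = 0 → O_y = 75 − 114.444 × 0.5 = 17.78 kN.

T = 114.4 kN, O_x = 99.11 kN, O_y = 17.78 kN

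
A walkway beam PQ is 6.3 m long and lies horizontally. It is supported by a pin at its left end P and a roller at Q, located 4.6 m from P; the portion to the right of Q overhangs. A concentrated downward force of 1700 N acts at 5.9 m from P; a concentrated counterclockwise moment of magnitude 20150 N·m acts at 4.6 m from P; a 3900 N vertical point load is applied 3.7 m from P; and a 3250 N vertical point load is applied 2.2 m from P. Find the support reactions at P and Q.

Moments about P: Q_y·4.6 − 1700·5.9 + 20150 − 3900·3.7 − 3250·2.2 = 0 → Q_y = 11460/4.6 = 2491.3 ≈ 2491 N.
ΣF_y = 0: P_y + 2491.3 − 1700 − 3900 − 3250 = 0 → P_y = 6359 N.
ΣF_x = 0: no horizontal applied forces, so P_x = 0.

P_x = 0, P_y = 6359 N, Q_y = 2491 N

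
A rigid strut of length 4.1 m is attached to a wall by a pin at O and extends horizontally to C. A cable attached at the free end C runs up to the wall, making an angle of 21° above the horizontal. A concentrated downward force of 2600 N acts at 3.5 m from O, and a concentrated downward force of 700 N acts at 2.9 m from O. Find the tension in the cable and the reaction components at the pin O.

T = 7575 N, O_x = 7072 N, O_y = 585.4 N

ΣM about O: T·sin21°·4.1 − 2600·3.5 − 700·2.9 = 0 → T = 11130/(4.1·0.358368) = 7574.99 ≈ 7575 N.
ΣF_x = 0: O_x − T·cos21° = 0 → O_x = 7574.99 × 0.93358 = 7072 N.
ΣF_y = 0: O_y + T·sin21° − 2600 − 700 = 0 → O_y = 3300 − 7574.99 × 0.358368 = 585.4 N.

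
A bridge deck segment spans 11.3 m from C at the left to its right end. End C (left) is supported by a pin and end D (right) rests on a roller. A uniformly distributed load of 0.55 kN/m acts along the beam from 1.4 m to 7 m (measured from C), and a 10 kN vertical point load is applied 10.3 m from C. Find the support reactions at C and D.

Resultant of the distributed load: 0.55 × 5.6 = 3.08 kN at 4.2 m from C.
Taking moments about C: D_y·11.3 − (0.55·5.6)·4.2 − 10·10.3 = 0 → D_y = 115.936/11.3 = 10.2598 ≈ 10.26 kN.
ΣF_y = 0: C_y + 10.2598 − 0.55·5.6 − 10 = 0 → C_y = 2.820 kN.
ΣF_x = 0: no horizontal applied forces, so C_x = 0.

C_x = 0, C_y = 2.820 kN, D_y = 10.26 kN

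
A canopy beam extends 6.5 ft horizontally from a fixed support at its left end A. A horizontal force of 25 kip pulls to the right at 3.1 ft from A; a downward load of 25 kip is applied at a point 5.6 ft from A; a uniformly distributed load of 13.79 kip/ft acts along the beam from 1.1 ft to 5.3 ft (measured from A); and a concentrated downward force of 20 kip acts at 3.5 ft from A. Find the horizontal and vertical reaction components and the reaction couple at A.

Resultant of the distributed load: 13.79 × 4.2 = 57.918 kip at 3.2 ft from A.
ΣF_x = 0: A_x + 25 = 0 → A_x = -25.00 kip.
ΣF_y = 0: A_y − 25 − 13.79·4.2 − 20 = 0 → A_y = 102.9 kip.
ΣM about A: M_A − 25·5.6 − (13.79·4.2)·3.2 − 20·3.5 = 0 → M_A = 395.3 kip·ft.

A_x = -25.00 kip, A_y = 102.9 kip, M_A = 395.3 kip·ft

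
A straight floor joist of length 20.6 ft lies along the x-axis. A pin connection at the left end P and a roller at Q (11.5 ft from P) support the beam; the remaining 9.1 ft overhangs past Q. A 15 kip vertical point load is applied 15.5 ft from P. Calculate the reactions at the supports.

Taking moments about P: Q_y·11.5 − 15·15.5 = 0 → Q_y = 232.5/11.5 = 20.2174 ≈ 20.22 kip.
ΣF_y = 0: P_y + 20.2174 − 15 = 0 → P_y = -5.217 kip.
ΣF_x = 0: no horizontal applied forces, so P_x = 0.

P_x = 0, P_y = -5.217 kip, Q_y = 20.22 kip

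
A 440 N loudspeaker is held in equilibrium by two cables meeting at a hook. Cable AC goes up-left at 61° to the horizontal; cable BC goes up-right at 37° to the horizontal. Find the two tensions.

T_AC = 354.9 N, T_BC = 215.4 N

ΣF_x = 0: −T_AC·cos61° + T_BC·cos37° = 0 → T_BC = 0.607047·T_AC.
ΣF_y = 0: T_AC·sin61° + T_BC·sin37° = 440.
Substitute: T_AC·(0.87462 + 0.607047·0.601815) = 440 → T_AC = 354.853 ≈ 354.9 N.
Then T_BC = 0.607047 × 354.853 = 215.4 N.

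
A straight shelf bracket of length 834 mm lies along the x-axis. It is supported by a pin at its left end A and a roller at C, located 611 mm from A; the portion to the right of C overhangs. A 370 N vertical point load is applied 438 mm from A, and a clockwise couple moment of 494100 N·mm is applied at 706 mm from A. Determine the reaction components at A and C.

A_x = 0, A_y = -703.9 N, C_y = 1074 N

ΣM about A: C_y·611 − 370·438 − 494100 = 0 → C_y = 656160/611 = 1073.91 ≈ 1074 N.
ΣF_y = 0: A_y + 1073.91 − 370 = 0 → A_y = -703.9 N.
ΣF_x = 0: no horizontal applied forces, so A_x = 0.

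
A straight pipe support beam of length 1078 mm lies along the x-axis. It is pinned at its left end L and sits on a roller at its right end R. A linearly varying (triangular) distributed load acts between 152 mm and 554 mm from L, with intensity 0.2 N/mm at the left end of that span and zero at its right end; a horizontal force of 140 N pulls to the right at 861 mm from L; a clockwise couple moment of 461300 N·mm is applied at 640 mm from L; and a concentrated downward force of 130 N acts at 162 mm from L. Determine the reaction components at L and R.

Resultant of the triangular load: ½ × 0.2 × 402 = 40.2 N, acting at 286 mm from L (one-third of the span from the peak).
Taking moments about L: R_y·1078 − (½·0.2·402)·286 − 461300 − 130·162 = 0 → R_y = 493857.2/1078 = 458.124 ≈ 458.1 N.
ΣF_y = 0: L_y + 458.124 − ½·0.2·402 − 130 = 0 → L_y = -287.9 N.
ΣF_x = 0: L_x + 140 = 0 → L_x = -140.0 N.

L_x = -140.0 N, L_y = -287.9 N, R_y = 458.1 N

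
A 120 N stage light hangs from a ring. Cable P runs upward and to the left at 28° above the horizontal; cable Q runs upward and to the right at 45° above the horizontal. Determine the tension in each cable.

ΣF_x = 0: −T_P·cos28° + T_Q·cos45° = 0 → T_Q = 1.24868·T_P.
ΣF_y = 0: T_P·sin28° + T_Q·sin45° = 120.
Substitute: T_P·(0.469472 + 1.24868·0.707107) = 120 → T_P = 88.7297 ≈ 88.73 N.
Then T_Q = 1.24868 × 88.7297 = 110.8 N.

T_P = 88.73 N, T_Q = 110.8 N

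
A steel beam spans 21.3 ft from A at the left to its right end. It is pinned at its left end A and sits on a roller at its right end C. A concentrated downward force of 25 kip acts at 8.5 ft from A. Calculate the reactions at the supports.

Moments about A: C_y·21.3 − 25·8.5 = 0 → C_y = 212.5/21.3 = 9.97653 ≈ 9.977 kip.
ΣF_y = 0: A_y + 9.97653 − 25 = 0 → A_y = 15.02 kip.
ΣF_x = 0: no horizontal applied forces, so A_x = 0.

A_x = 0, A_y = 15.02 kip, C_y = 9.977 kip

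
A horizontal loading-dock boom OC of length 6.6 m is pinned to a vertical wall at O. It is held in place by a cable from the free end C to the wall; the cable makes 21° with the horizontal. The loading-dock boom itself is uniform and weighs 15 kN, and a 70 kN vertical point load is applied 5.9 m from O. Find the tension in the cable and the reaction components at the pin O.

ΣM about O: T·sin21°·6.6 − 15·3.3 − 70·5.9 = 0 → T = 462.5/(6.6·0.358368) = 195.541 ≈ 195.5 kN.
ΣF_x = 0: O_x − T·cos21° = 0 → O_x = 195.541 × 0.93358 = 182.6 kN.
ΣF_y = 0: O_y + T·sin21° − 15 − 70 = 0 → O_y = 85 − 195.541 × 0.358368 = 14.92 kN.

T = 195.5 kN, O_x = 182.6 kN, O_y = 14.92 kN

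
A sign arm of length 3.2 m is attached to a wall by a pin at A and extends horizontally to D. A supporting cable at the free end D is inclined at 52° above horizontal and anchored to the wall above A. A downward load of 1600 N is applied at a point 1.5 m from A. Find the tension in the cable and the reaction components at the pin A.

ΣM about A: T·sin52°·3.2 − 1600·1.5 = 0 → T = 2400/(3.2·0.788011) = 951.763 ≈ 951.8 N.
ΣF_x = 0: A_x − T·cos52° = 0 → A_x = 951.763 × 0.615661 = 586.0 N.
ΣF_y = 0: A_y + T·sin52° − 1600 = 0 → A_y = 1600 − 951.763 × 0.788011 = 850.0 N.

T = 951.8 N, A_x = 586.0 N, A_y = 850.0 N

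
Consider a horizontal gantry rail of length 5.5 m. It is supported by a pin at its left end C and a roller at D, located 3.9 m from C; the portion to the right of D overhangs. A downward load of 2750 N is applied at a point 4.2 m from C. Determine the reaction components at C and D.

C_x = 0, C_y = -211.5 N, D_y = 2962 N

ΣM about C: D_y·3.9 − 2750·4.2 = 0 → D_y = 11550/3.9 = 2961.54 ≈ 2962 N.
ΣF_y = 0: C_y + 2961.54 − 2750 = 0 → C_y = -211.5 N.
ΣF_x = 0: no horizontal applied forces, so C_x = 0.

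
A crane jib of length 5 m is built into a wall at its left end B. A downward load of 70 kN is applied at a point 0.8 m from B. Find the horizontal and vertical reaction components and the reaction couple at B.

B_x = 0, B_y = 70.00 kN, M_B = 56.00 kN·m

ΣF_x = 0: B_x = 0.
ΣF_y = 0: B_y − 70 = 0 → B_y = 70.00 kN.
ΣM about B: M_B − 70·0.8 = 0 → M_B = 56.00 kN·m.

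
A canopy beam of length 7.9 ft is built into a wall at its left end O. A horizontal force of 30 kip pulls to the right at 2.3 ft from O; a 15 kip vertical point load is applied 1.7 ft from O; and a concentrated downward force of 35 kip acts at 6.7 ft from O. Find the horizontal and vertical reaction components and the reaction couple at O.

O_x = -30.00 kip, O_y = 50.00 kip, M_O = 260.0 kip·ft

ΣF_x = 0: O_x + 30 = 0 → O_x = -30.00 kip.
ΣF_y = 0: O_y − 15 − 35 = 0 → O_y = 50.00 kip.
ΣM about O: M_O − 15·1.7 − 35·6.7 = 0 → M_O = 260.0 kip·ft.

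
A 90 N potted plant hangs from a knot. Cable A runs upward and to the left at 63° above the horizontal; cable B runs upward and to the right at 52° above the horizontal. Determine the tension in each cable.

T_A = 61.14 N, T_B = 45.08 N

ΣF_x = 0: −T_A·cos63° + T_B·cos52° = 0 → T_B = 0.737403·T_A.
ΣF_y = 0: T_A·sin63° + T_B·sin52° = 90.
Substitute: T_A·(0.891007 + 0.737403·0.788011) = 90 → T_A = 61.1376 ≈ 61.14 N.
Then T_B = 0.737403 × 61.1376 = 45.08 N.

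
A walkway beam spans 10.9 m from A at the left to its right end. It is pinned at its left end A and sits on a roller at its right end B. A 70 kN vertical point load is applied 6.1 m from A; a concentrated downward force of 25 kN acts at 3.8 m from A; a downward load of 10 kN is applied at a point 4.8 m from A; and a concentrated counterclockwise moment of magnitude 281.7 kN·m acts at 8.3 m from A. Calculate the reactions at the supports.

ΣM about A: B_y·10.9 − 70·6.1 − 25·3.8 − 10·4.8 + 281.7 = 0 → B_y = 288.3/10.9 = 26.4495 ≈ 26.45 kN.
ΣF_y = 0: A_y + 26.4495 − 70 − 25 − 10 = 0 → A_y = 78.55 kN.
ΣF_x = 0: no horizontal applied forces, so A_x = 0.

A_x = 0, A_y = 78.55 kN, B_y = 26.45 kN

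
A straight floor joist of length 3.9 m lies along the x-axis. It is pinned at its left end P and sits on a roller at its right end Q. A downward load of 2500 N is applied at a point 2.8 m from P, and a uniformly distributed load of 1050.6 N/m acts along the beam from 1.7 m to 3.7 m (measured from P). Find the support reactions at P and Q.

Resultant of the distributed load: 1050.6 × 2 = 2101.2 N at 2.7 m from P.
Moments about P: Q_y·3.9 − 2500·2.8 − (1050.6·2)·2.7 = 0 → Q_y = 12673.24/3.9 = 3249.55 ≈ 3250 N.
ΣF_y = 0: P_y + 3249.55 − 2500 − 1050.6·2 = 0 → P_y = 1352 N.
ΣF_x = 0: no horizontal applied forces, so P_x = 0.

P_x = 0, P_y = 1352 N, Q_y = 3250 N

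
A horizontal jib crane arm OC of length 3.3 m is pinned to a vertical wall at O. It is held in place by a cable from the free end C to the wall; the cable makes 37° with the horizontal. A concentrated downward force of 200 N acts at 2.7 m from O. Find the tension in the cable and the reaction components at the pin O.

ΣM about O: T·sin37°·3.3 − 200·2.7 = 0 → T = 540/(3.3·0.601815) = 271.905 ≈ 271.9 N.
ΣF_x = 0: O_x − T·cos37° = 0 → O_x = 271.905 × 0.798636 = 217.2 N.
ΣF_y = 0: O_y + T·sin37° − 200 = 0 → O_y = 200 − 271.905 × 0.601815 = 36.36 N.

T = 271.9 N, O_x = 217.2 N, O_y = 36.36 N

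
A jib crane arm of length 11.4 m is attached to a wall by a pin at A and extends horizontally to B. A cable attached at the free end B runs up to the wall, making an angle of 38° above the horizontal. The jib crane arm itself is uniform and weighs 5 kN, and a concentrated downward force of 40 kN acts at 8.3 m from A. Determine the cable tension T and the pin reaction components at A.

T = 51.36 kN, A_x = 40.48 kN, A_y = 13.38 kN

ΣM about A: T·sin38°·11.4 − 5·5.7 − 40·8.3 = 0 → T = 360.5/(11.4·0.615661) = 51.364 ≈ 51.36 kN.
ΣF_x = 0: A_x − T·cos38° = 0 → A_x = 51.364 × 0.788011 = 40.48 kN.
ΣF_y = 0: A_y + T·sin38° − 5 − 40 = 0 → A_y = 45 − 51.364 × 0.615661 = 13.38 kN.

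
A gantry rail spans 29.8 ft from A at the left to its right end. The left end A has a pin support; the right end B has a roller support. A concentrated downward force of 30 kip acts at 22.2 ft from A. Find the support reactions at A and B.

A_x = 0, A_y = 7.651 kip, B_y = 22.35 kip

Moments about A: B_y·29.8 − 30·22.2 = 0 → B_y = 666/29.8 = 22.349 ≈ 22.35 kip.
ΣF_y = 0: A_y + 22.349 − 30 = 0 → A_y = 7.651 kip.
ΣF_x = 0: no horizontal applied forces, so A_x = 0.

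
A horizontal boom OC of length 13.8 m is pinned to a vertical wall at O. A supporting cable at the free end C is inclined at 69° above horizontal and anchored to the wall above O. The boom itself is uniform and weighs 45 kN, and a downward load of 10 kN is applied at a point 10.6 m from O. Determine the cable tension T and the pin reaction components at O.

T = 32.33 kN, O_x = 11.59 kN, O_y = 24.82 kN

ΣM about O: T·sin69°·13.8 − 45·6.9 − 10·10.6 = 0 → T = 416.5/(13.8·0.93358) = 32.3284 ≈ 32.33 kN.
ΣF_x = 0: O_x − T·cos69° = 0 → O_x = 32.3284 × 0.358368 = 11.59 kN.
ΣF_y = 0: O_y + T·sin69° − 45 − 10 = 0 → O_y = 55 − 32.3284 × 0.93358 = 24.82 kN.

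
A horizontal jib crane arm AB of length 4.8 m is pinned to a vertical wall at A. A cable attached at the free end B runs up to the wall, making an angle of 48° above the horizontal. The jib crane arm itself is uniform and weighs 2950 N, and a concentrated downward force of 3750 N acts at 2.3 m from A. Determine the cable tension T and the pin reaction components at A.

T = 4403 N, A_x = 2946 N, A_y = 3428 N

ΣM about A: T·sin48°·4.8 − 2950·2.4 − 3750·2.3 = 0 → T = 15705/(4.8·0.743145) = 4402.74 ≈ 4403 N.
ΣF_x = 0: A_x − T·cos48° = 0 → A_x = 4402.74 × 0.669131 = 2946 N.
ΣF_y = 0: A_y + T·sin48° − 2950 − 3750 = 0 → A_y = 6700 − 4402.74 × 0.743145 = 3428 N.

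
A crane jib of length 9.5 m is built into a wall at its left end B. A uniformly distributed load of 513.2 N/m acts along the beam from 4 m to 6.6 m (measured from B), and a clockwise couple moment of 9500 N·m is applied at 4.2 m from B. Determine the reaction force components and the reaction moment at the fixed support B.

B_x = 0, B_y = 1334 N, M_B = 16570 N·m

Resultant of the distributed load: 513.2 × 2.6 = 1334.32 N at 5.3 m from B.
ΣF_x = 0: B_x = 0.
ΣF_y = 0: B_y − 513.2·2.6 = 0 → B_y = 1334 N.
ΣM about B: M_B − (513.2·2.6)·5.3 − 9500 = 0 → M_B = 16570 N·m.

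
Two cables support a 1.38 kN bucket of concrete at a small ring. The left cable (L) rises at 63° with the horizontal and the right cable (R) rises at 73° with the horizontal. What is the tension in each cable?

T_L = 0.5808 kN, T_R = 0.9019 kN

ΣF_x = 0: −T_L·cos63° + T_R·cos73° = 0 → T_R = 1.55279·T_L.
ΣF_y = 0: T_L·sin63° + T_R·sin73° = 1.38.
Substitute: T_L·(0.891007 + 1.55279·0.956305) = 1.38 → T_L = 0.580821 ≈ 0.5808 kN.
Then T_R = 1.55279 × 0.580821 = 0.9019 kN.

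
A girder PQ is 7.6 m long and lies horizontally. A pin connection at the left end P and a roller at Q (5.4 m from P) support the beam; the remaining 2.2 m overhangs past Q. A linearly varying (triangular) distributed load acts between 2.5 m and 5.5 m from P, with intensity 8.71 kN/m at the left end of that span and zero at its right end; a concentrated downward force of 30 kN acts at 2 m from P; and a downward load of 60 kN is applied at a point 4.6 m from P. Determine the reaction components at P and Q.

Resultant of the triangular load: ½ × 8.71 × 3 = 13.065 kN, acting at 3.5 m from P (one-third of the span from the peak).
Moments about P: Q_y·5.4 − (½·8.71·3)·3.5 − 30·2 − 60·4.6 = 0 → Q_y = 381.7275/5.4 = 70.6903 ≈ 70.69 kN.
ΣF_y = 0: P_y + 70.6903 − ½·8.71·3 − 30 − 60 = 0 → P_y = 32.37 kN.
ΣF_x = 0: no horizontal applied forces, so P_x = 0.

P_x = 0, P_y = 32.37 kN, Q_y = 70.69 kN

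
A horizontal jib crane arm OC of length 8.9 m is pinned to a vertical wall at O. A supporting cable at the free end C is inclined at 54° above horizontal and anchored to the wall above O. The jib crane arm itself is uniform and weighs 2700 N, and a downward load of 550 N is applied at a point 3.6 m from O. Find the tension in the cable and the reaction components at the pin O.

ΣM about O: T·sin54°·8.9 − 2700·4.45 − 550·3.6 = 0 → T = 13995/(8.9·0.809017) = 1943.68 ≈ 1944 N.
ΣF_x = 0: O_x − T·cos54° = 0 → O_x = 1943.68 × 0.587785 = 1142 N.
ΣF_y = 0: O_y + T·sin54° − 2700 − 550 = 0 → O_y = 3250 − 1943.68 × 0.809017 = 1678 N.

T = 1944 N, O_x = 1142 N, O_y = 1678 N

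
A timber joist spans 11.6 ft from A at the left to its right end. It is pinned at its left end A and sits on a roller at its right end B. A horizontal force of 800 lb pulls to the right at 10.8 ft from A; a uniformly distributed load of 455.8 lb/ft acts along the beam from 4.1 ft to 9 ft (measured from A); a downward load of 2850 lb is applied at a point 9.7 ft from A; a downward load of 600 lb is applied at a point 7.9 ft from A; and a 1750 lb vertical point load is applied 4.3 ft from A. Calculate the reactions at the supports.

Resultant of the distributed load: 455.8 × 4.9 = 2233.42 lb at 6.55 ft from A.
Moments about A: B_y·11.6 − (455.8·4.9)·6.55 − 2850·9.7 − 600·7.9 − 1750·4.3 = 0 → B_y = 54538.901/11.6 = 4701.63 ≈ 4702 lb.
ΣF_y = 0: A_y + 4701.63 − 455.8·4.9 − 2850 − 600 − 1750 = 0 → A_y = 2732 lb.
ΣF_x = 0: A_x + 800 = 0 → A_x = -800.0 lb.

A_x = -800.0 lb, A_y = 2732 lb, B_y = 4702 lb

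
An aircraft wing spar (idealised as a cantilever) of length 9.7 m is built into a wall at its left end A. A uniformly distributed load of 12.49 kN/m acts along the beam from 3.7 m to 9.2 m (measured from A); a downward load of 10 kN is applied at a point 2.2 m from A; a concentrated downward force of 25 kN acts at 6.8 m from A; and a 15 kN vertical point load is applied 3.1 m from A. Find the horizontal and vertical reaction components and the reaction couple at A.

Resultant of the distributed load: 12.49 × 5.5 = 68.695 kN at 6.45 m from A.
ΣF_x = 0: A_x = 0.
ΣF_y = 0: A_y − 12.49·5.5 − 10 − 25 − 15 = 0 → A_y = 118.7 kN.
ΣM about A: M_A − (12.49·5.5)·6.45 − 10·2.2 − 25·6.8 − 15·3.1 = 0 → M_A = 681.6 kN·m.

A_x = 0, A_y = 118.7 kN, M_A = 681.6 kN·m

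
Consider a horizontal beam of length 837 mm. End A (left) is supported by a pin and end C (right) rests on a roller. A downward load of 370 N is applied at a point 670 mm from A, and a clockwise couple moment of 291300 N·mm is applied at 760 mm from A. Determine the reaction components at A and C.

A_x = 0, A_y = -274.2 N, C_y = 644.2 N

Moments about A: C_y·837 − 370·670 − 291300 = 0 → C_y = 539200/837 = 644.205 ≈ 644.2 N.
ΣF_y = 0: A_y + 644.205 − 370 = 0 → A_y = -274.2 N.
ΣF_x = 0: no horizontal applied forces, so A_x = 0.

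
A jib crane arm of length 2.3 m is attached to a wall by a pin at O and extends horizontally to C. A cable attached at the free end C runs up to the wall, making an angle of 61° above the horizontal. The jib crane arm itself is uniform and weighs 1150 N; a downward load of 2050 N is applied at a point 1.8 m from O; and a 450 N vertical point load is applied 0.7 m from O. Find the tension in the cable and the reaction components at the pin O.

ΣM about O: T·sin61°·2.3 − 1150·1.15 − 2050·1.8 − 450·0.7 = 0 → T = 5327.5/(2.3·0.87462) = 2648.36 ≈ 2648 N.
ΣF_x = 0: O_x − T·cos61° = 0 → O_x = 2648.36 × 0.48481 = 1284 N.
ΣF_y = 0: O_y + T·sin61° − 1150 − 2050 − 450 = 0 → O_y = 3650 − 2648.36 × 0.87462 = 1334 N.

T = 2648 N, O_x = 1284 N, O_y = 1334 N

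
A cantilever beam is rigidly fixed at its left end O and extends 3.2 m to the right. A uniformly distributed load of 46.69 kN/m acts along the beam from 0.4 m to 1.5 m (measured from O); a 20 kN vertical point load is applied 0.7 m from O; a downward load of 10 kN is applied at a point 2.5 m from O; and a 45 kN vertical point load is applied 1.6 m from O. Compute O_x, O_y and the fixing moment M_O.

O_x = 0, O_y = 126.4 kN, M_O = 159.8 kN·m

Resultant of the distributed load: 46.69 × 1.1 = 51.359 kN at 0.95 m from O.
ΣF_x = 0: O_x = 0.
ΣF_y = 0: O_y − 46.69·1.1 − 20 − 10 − 45 = 0 → O_y = 126.4 kN.
ΣM about O: M_O − (46.69·1.1)·0.95 − 20·0.7 − 10·2.5 − 45·1.6 = 0 → M_O = 159.8 kN·m.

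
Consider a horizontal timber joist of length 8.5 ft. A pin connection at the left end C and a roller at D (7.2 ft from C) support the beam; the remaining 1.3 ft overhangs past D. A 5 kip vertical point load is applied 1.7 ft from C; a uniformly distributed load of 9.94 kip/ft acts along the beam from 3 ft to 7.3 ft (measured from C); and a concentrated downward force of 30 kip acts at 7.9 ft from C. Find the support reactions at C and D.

Resultant of the distributed load: 9.94 × 4.3 = 42.742 kip at 5.15 ft from C.
ΣM about C: D_y·7.2 − 5·1.7 − (9.94·4.3)·5.15 − 30·7.9 = 0 → D_y = 465.6213/7.2 = 64.6696 ≈ 64.67 kip.
ΣF_y = 0: C_y + 64.6696 − 5 − 9.94·4.3 − 30 = 0 → C_y = 13.07 kip.
ΣF_x = 0: no horizontal applied forces, so C_x = 0.

C_x = 0, C_y = 13.07 kip, D_y = 64.67 kip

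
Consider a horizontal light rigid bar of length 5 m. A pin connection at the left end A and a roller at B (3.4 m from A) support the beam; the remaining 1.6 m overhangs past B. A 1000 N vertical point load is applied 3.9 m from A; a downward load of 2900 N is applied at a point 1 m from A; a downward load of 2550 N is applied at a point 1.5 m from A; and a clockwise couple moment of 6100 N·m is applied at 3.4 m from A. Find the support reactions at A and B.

ΣM about A: B_y·3.4 − 1000·3.9 − 2900·1 − 2550·1.5 − 6100 = 0 → B_y = 16725/3.4 = 4919.12 ≈ 4919 N.
ΣF_y = 0: A_y + 4919.12 − 1000 − 2900 − 2550 = 0 → A_y = 1531 N.
ΣF_x = 0: no horizontal applied forces, so A_x = 0.

A_x = 0, A_y = 1531 N, B_y = 4919 N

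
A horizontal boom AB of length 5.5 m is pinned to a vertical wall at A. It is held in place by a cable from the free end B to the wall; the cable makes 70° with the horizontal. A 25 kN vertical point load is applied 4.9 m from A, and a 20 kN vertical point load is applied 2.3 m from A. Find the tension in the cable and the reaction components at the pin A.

ΣM about A: T·sin70°·5.5 − 25·4.9 − 20·2.3 = 0 → T = 168.5/(5.5·0.939693) = 32.6025 ≈ 32.60 kN.
ΣF_x = 0: A_x − T·cos70° = 0 → A_x = 32.6025 × 0.34202 = 11.15 kN.
ΣF_y = 0: A_y + T·sin70° − 25 − 20 = 0 → A_y = 45 − 32.6025 × 0.939693 = 14.36 kN.

T = 32.60 kN, A_x = 11.15 kN, A_y = 14.36 kN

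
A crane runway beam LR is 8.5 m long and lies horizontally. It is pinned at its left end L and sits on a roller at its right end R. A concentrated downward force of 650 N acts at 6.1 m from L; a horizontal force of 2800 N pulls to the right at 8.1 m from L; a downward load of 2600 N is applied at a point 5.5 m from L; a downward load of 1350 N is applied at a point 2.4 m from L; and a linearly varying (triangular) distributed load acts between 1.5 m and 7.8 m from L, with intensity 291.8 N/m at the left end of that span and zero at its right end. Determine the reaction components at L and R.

Resultant of the triangular load: ½ × 291.8 × 6.3 = 919.17 N, acting at 3.6 m from L (one-third of the span from the peak).
Taking moments about L: R_y·8.5 − 650·6.1 − 2600·5.5 − 1350·2.4 − (½·291.8·6.3)·3.6 = 0 → R_y = 24814.012/8.5 = 2919.3 ≈ 2919 N.
ΣF_y = 0: L_y + 2919.3 − 650 − 2600 − 1350 − ½·291.8·6.3 = 0 → L_y = 2600 N.
ΣF_x = 0: L_x + 2800 = 0 → L_x = -2800 N.

L_x = -2800 N, L_y = 2600 N, R_y = 2919 N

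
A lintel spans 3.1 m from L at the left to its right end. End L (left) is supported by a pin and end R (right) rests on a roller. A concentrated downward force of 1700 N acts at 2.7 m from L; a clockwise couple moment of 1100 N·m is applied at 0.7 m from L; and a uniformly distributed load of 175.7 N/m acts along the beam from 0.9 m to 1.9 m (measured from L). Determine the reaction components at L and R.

L_x = 0, L_y = -39.13 N, R_y = 1915 N

Resultant of the distributed load: 175.7 × 1 = 175.7 N at 1.4 m from L.
ΣM about L: R_y·3.1 − 1700·2.7 − 1100 − (175.7·1)·1.4 = 0 → R_y = 5935.98/3.1 = 1914.83 ≈ 1915 N.
ΣF_y = 0: L_y + 1914.83 − 1700 − 175.7·1 = 0 → L_y = -39.13 N.
ΣF_x = 0: no horizontal applied forces, so L_x = 0.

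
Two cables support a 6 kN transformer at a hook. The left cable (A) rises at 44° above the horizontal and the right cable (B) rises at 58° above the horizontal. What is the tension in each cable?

ΣF_x = 0: −T_A·cos44° + T_B·cos58° = 0 → T_B = 1.35745·T_A.
ΣF_y = 0: T_A·sin44° + T_B·sin58° = 6.
Substitute: T_A·(0.694658 + 1.35745·0.848048) = 6 → T_A = 3.25055 ≈ 3.251 kN.
Then T_B = 1.35745 × 3.25055 = 4.412 kN.

T_A = 3.251 kN, T_B = 4.412 kN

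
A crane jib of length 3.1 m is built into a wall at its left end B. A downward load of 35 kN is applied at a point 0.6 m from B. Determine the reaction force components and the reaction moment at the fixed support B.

ΣF_x = 0: B_x = 0.
ΣF_y = 0: B_y − 35 = 0 → B_y = 35.00 kN.
ΣM about B: M_B − 35·0.6 = 0 → M_B = 21.00 kN·m.

B_x = 0, B_y = 35.00 kN, M_B = 21.00 kN·m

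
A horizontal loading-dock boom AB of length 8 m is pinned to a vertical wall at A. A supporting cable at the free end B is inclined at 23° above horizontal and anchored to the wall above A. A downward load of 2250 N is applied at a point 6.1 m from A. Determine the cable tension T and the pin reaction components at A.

T = 4391 N, A_x = 4042 N, A_y = 534.4 N

ΣM about A: T·sin23°·8 − 2250·6.1 = 0 → T = 13725/(8·0.390731) = 4390.81 ≈ 4391 N.
ΣF_x = 0: A_x − T·cos23° = 0 → A_x = 4390.81 × 0.920505 = 4042 N.
ΣF_y = 0: A_y + T·sin23° − 2250 = 0 → A_y = 2250 − 4390.81 × 0.390731 = 534.4 N.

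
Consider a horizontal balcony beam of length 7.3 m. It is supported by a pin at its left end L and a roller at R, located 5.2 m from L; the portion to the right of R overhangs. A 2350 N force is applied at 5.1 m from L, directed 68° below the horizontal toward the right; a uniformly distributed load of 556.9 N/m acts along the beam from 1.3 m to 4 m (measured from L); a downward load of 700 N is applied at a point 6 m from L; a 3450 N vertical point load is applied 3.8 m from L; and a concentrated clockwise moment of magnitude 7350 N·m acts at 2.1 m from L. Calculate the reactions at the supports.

L_x = -880.3 N, L_y = 187.0 N, R_y = 7646 N

Resultant of the distributed load: 556.9 × 2.7 = 1503.63 N at 2.65 m from L.
ΣM about L: R_y·5.2 − 2350·sin68°·5.1 − (556.9·2.7)·2.65 − 700·6 − 3450·3.8 − 7350 = 0 → R_y = 39756.9/5.2 = 7645.56 ≈ 7646 N.
ΣF_y = 0: L_y + 7645.56 − 2350·sin68° − 556.9·2.7 − 700 − 3450 = 0 → L_y = 187.0 N.
ΣF_x = 0: L_x + 2350·cos68° = 0 → L_x = -880.3 N.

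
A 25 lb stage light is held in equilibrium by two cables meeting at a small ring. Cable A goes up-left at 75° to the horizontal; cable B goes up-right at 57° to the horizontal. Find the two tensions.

ΣF_x = 0: −T_A·cos75° + T_B·cos57° = 0 → T_B = 0.475212·T_A.
ΣF_y = 0: T_A·sin75° + T_B·sin57° = 25.
Substitute: T_A·(0.965926 + 0.475212·0.838671) = 25 → T_A = 18.3221 ≈ 18.32 lb.
Then T_B = 0.475212 × 18.3221 = 8.707 lb.

T_A = 18.32 lb, T_B = 8.707 lb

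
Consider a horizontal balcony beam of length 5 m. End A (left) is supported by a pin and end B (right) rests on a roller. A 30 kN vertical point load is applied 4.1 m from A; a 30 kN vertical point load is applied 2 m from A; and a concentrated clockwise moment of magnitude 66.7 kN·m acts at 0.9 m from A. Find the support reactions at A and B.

A_x = 0, A_y = 10.06 kN, B_y = 49.94 kN

ΣM about A: B_y·5 − 30·4.1 − 30·2 − 66.7 = 0 → B_y = 249.7/5 = 49.94 kN.
ΣF_y = 0: A_y + 49.94 − 30 − 30 = 0 → A_y = 10.06 kN.
ΣF_x = 0: no horizontal applied forces, so A_x = 0.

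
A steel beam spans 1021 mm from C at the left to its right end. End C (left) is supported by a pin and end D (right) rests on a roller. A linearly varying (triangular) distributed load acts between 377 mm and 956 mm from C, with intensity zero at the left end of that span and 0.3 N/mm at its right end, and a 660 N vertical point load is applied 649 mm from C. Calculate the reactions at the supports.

C_x = 0, C_y = 262.4 N, D_y = 484.4 N

Resultant of the triangular load: ½ × 0.3 × 579 = 86.85 N, acting at 763 mm from C (one-third of the span from the peak).
ΣM about C: D_y·1021 − (½·0.3·579)·763 − 660·649 = 0 → D_y = 494606.55/1021 = 484.433 ≈ 484.4 N.
ΣF_y = 0: C_y + 484.433 − ½·0.3·579 − 660 = 0 → C_y = 262.4 N.
ΣF_x = 0: no horizontal applied forces, so C_x = 0.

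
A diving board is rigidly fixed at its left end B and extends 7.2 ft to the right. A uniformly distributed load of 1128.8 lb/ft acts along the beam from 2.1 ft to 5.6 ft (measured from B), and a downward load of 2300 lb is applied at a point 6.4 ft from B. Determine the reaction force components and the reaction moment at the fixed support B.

B_x = 0, B_y = 6251 lb, M_B = 29930 lb·ft

Resultant of the distributed load: 1128.8 × 3.5 = 3950.8 lb at 3.85 ft from B.
ΣF_x = 0: B_x = 0.
ΣF_y = 0: B_y − 1128.8·3.5 − 2300 = 0 → B_y = 6251 lb.
ΣM about B: M_B − (1128.8·3.5)·3.85 − 2300·6.4 = 0 → M_B = 29930 lb·ft.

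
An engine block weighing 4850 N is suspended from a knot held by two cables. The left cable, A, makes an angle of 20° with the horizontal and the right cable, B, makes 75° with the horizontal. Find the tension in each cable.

ΣF_x = 0: −T_A·cos20° + T_B·cos75° = 0 → T_B = 3.63069·T_A.
ΣF_y = 0: T_A·sin20° + T_B·sin75° = 4850.
Substitute: T_A·(0.34202 + 3.63069·0.965926) = 4850 → T_A = 1260.07 ≈ 1260 N.
Then T_B = 3.63069 × 1260.07 = 4575 N.

T_A = 1260 N, T_B = 4575 N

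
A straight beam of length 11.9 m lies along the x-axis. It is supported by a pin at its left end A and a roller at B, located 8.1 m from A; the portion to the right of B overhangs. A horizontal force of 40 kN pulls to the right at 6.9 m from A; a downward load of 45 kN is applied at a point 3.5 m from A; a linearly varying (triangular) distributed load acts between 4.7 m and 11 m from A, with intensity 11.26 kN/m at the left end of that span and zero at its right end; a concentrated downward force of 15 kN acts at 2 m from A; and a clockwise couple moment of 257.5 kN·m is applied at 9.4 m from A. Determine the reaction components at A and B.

Resultant of the triangular load: ½ × 11.26 × 6.3 = 35.469 kN, acting at 6.8 m from A (one-third of the span from the peak).
ΣM about A: B_y·8.1 − 45·3.5 − (½·11.26·6.3)·6.8 − 15·2 − 257.5 = 0 → B_y = 686.1892/8.1 = 84.7147 ≈ 84.71 kN.
ΣF_y = 0: A_y + 84.7147 − 45 − ½·11.26·6.3 − 15 = 0 → A_y = 10.75 kN.
ΣF_x = 0: A_x + 40 = 0 → A_x = -40.00 kN.

A_x = -40.00 kN, A_y = 10.75 kN, B_y = 84.71 kN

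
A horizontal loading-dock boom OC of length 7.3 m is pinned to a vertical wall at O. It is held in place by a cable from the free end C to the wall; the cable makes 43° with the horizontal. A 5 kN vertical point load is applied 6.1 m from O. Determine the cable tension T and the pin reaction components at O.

T = 6.126 kN, O_x = 4.480 kN, O_y = 0.8219 kN

ΣM about O: T·sin43°·7.3 − 5·6.1 = 0 → T = 30.5/(7.3·0.681998) = 6.12624 ≈ 6.126 kN.
ΣF_x = 0: O_x − T·cos43° = 0 → O_x = 6.12624 × 0.731354 = 4.480 kN.
ΣF_y = 0: O_y + T·sin43° − 5 = 0 → O_y = 5 − 6.12624 × 0.681998 = 0.8219 kN.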